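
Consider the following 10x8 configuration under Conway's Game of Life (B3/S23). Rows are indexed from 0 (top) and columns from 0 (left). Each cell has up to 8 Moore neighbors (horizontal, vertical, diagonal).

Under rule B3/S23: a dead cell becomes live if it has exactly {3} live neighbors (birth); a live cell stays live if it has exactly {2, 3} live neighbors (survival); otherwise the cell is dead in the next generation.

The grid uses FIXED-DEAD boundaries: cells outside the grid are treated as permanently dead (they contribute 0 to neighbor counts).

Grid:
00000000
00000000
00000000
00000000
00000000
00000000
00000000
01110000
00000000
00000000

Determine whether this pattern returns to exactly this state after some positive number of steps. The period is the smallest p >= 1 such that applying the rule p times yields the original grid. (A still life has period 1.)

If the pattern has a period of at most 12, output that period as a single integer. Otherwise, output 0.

Simulating and comparing each generation to the original:
Gen 0 (original, given above): 3 live cells
Gen 1: 3 live cells, differs from original
Gen 2: 3 live cells, MATCHES original -> period = 2

Answer: 2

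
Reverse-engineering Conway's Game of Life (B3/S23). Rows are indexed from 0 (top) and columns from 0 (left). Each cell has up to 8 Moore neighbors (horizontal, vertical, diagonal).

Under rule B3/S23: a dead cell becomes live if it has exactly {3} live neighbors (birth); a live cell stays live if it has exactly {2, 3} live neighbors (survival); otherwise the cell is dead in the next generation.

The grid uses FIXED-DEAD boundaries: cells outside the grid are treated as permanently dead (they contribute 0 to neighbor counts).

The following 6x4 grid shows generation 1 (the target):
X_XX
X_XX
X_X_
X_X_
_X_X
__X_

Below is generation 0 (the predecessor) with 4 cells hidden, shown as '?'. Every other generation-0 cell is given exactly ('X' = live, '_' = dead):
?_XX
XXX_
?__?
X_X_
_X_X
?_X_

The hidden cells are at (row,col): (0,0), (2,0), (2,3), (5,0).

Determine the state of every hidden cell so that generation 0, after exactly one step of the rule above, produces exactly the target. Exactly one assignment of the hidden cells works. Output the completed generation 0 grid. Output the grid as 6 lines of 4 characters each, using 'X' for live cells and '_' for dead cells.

Hidden generation-0 cells (in order): (0,0), (2,0), (2,3), (5,0).
A hidden cell only influences target cells in its own 3x3 neighborhood. Try each of the 2^4 = 16 assignments, step the completed generation 0 forward once under B3/S23, and compare with the target:
  (0,0)=_ (2,0)=_ (2,3)=_ (5,0)=_ -> step gives (0,0)='_' but target has 'X' -> reject
  (0,0)=_ (2,0)=_ (2,3)=_ (5,0)=X -> step gives (0,0)='_' but target has 'X' -> reject
  (0,0)=_ (2,0)=_ (2,3)=X (5,0)=_ -> step gives (0,0)='_' but target has 'X' -> reject
  (0,0)=_ (2,0)=_ (2,3)=X (5,0)=X -> step gives (0,0)='_' but target has 'X' -> reject
  (0,0)=_ (2,0)=X (2,3)=_ (5,0)=_ -> step gives (0,0)='_' but target has 'X' -> reject
  (0,0)=_ (2,0)=X (2,3)=_ (5,0)=X -> step gives (0,0)='_' but target has 'X' -> reject
  (0,0)=_ (2,0)=X (2,3)=X (5,0)=_ -> step gives (0,0)='_' but target has 'X' -> reject
  (0,0)=_ (2,0)=X (2,3)=X (5,0)=X -> step gives (0,0)='_' but target has 'X' -> reject
  (0,0)=X (2,0)=_ (2,3)=_ (5,0)=_ -> step gives (3,0)='_' but target has 'X' -> reject
  (0,0)=X (2,0)=_ (2,3)=_ (5,0)=X -> step gives (3,0)='_' but target has 'X' -> reject
  (0,0)=X (2,0)=_ (2,3)=X (5,0)=_ -> step gives (1,2)='_' but target has 'X' -> reject
  (0,0)=X (2,0)=_ (2,3)=X (5,0)=X -> step gives (1,2)='_' but target has 'X' -> reject
  (0,0)=X (2,0)=X (2,3)=_ (5,0)=_ -> step reproduces the target at every cell -> ACCEPT
  (0,0)=X (2,0)=X (2,3)=_ (5,0)=X -> step gives (4,0)='X' but target has '_' -> reject
  (0,0)=X (2,0)=X (2,3)=X (5,0)=_ -> step gives (1,2)='_' but target has 'X' -> reject
  (0,0)=X (2,0)=X (2,3)=X (5,0)=X -> step gives (1,2)='_' but target has 'X' -> reject
Unique solution: (0,0)=live, (2,0)=live, (2,3)=dead, (5,0)=dead.
Check: live-neighbor counts of every cell in the completed generation 0:
2532
3533
3632
2422
2342
1222
Applying B3/S23 to generation 0 with these counts gives:
X_XX
X_XX
X_X_
X_X_
_X_X
__X_
which matches the target exactly.

Answer: X_XX
XXX_
X___
X_X_
_X_X
__X_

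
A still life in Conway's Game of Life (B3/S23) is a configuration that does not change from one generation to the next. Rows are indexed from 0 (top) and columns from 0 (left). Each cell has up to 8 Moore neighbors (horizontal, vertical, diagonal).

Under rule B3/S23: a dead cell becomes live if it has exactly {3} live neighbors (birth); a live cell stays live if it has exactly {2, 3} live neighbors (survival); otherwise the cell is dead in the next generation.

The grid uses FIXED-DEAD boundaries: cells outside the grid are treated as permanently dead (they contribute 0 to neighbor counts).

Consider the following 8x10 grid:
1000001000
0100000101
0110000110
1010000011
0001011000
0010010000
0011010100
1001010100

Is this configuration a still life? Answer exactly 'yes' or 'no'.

Answer: no

Derivation:
Compute generation 1 and compare to generation 0 (given above):
Generation 1:
0000000000
1110001100
1010000100
0011001011
0111111000
0010010000
0111010000
0011000000
Cell (0,0) differs: gen0=1 vs gen1=0 -> NOT a still life.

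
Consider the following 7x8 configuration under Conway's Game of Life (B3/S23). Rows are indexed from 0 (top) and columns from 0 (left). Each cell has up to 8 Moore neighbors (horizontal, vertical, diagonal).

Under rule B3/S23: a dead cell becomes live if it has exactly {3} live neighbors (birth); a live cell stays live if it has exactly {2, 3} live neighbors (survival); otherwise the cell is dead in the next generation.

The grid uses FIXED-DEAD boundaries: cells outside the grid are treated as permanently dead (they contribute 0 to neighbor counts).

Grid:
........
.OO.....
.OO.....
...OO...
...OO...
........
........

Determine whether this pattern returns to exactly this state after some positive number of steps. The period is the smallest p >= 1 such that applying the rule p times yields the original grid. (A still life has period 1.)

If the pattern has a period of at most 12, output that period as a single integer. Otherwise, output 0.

Simulating and comparing each generation to the original:
Gen 0 (original, given above): 8 live cells
Gen 1: 6 live cells, differs from original
Gen 2: 8 live cells, MATCHES original -> period = 2

Answer: 2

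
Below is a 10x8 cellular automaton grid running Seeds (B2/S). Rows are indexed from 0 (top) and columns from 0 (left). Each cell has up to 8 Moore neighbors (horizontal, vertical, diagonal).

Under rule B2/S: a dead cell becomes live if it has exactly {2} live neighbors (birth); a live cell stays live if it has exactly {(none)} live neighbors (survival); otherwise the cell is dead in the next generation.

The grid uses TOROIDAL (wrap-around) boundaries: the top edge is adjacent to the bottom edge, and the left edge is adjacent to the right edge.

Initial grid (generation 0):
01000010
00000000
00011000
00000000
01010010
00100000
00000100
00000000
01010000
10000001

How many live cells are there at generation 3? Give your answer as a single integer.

Answer: 16

Derivation:
Simulating step by step:
Generation 0 (given above): 13 live cells
Generation 1: 15 live cells
00000000
00111100
00000000
00000100
00000000
01011110
00000000
00101000
00100001
00000010
Generation 2: 14 live cells
00100010
00000000
00100010
00000000
00110000
00100000
01000010
01000000
01000110
00000001
Generation 3: 16 live cells
00000001
01110111
00000000
01000000
01000000
00000000
10000000
00000001
00100001
11100000
Population at generation 3: 16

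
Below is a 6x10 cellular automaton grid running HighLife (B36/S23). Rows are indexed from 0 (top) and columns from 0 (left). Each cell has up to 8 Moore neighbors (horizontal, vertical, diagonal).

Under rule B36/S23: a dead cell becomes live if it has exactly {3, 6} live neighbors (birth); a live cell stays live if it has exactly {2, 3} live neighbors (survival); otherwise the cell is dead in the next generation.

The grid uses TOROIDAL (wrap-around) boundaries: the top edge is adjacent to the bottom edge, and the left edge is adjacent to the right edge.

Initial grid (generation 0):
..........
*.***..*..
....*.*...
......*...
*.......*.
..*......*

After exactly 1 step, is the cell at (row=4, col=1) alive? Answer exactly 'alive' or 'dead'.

Simulating step by step:
Generation 0 (given above): 12 live cells
Generation 1: 12 live cells
.**.......
...***....
....*.**..
.....*.*..
.........*
.........*

Cell (4,1) at generation 1: 0 -> dead

Answer: dead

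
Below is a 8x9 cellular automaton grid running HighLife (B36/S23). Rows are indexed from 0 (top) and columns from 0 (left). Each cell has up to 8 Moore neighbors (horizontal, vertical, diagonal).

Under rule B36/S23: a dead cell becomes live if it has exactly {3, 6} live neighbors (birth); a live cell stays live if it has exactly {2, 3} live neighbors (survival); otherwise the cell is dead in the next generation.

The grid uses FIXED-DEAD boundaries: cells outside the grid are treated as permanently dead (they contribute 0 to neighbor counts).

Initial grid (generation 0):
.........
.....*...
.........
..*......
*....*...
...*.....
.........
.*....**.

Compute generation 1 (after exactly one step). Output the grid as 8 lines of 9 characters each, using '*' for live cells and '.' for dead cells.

Simulating step by step:
Generation 0 (given above): 8 live cells
Generation 1: 0 live cells
(generation 1 grid is the final answer)

Answer: .........
.........
.........
.........
.........
.........
.........
.........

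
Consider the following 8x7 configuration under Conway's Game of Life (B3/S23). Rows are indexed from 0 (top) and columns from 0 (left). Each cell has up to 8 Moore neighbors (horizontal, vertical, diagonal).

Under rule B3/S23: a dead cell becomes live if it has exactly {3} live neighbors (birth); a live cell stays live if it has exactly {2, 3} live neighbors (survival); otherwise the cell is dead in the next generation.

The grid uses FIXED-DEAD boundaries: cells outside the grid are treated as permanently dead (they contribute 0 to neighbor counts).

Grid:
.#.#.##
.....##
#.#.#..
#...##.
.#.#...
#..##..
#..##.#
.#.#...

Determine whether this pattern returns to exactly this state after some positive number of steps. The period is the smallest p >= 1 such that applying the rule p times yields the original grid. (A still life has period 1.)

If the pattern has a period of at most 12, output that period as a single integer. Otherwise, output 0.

Answer: 0

Derivation:
Simulating and comparing each generation to the original:
Gen 0 (original, given above): 23 live cells
Gen 1: 29 live cells, differs from original
Gen 2: 23 live cells, differs from original
Gen 3: 24 live cells, differs from original
Gen 4: 18 live cells, differs from original
Gen 5: 14 live cells, differs from original
Gen 6: 17 live cells, differs from original
Gen 7: 10 live cells, differs from original
Gen 8: 6 live cells, differs from original
Gen 9: 4 live cells, differs from original
Gen 10: 4 live cells, differs from original
Gen 11: 4 live cells, differs from original
Gen 12: 4 live cells, differs from original
No period found within 12 steps.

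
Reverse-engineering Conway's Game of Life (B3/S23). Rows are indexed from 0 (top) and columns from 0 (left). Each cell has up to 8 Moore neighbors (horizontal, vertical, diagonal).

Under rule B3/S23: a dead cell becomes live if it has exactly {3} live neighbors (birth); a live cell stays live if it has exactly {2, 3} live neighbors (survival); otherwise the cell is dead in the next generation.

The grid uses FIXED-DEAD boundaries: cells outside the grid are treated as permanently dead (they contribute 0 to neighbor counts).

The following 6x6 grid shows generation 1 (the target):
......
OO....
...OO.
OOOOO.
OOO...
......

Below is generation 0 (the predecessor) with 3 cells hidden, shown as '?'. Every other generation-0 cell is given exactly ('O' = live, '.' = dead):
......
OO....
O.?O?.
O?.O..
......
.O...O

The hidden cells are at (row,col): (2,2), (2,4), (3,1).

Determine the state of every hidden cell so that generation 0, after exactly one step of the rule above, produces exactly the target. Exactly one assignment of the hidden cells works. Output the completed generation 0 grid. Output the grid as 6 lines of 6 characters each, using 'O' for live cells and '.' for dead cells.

Answer: ......
OO....
O..OO.
OO.O..
......
.O...O

Derivation:
Hidden generation-0 cells (in order): (2,2), (2,4), (3,1).
A hidden cell only influences target cells in its own 3x3 neighborhood. Try each of the 2^3 = 8 assignments, step the completed generation 0 forward once under B3/S23, and compare with the target:
  (2,2)=. (2,4)=. (3,1)=. -> step gives (2,0)='O' but target has '.' -> reject
  (2,2)=. (2,4)=. (3,1)=O -> step gives (2,3)='.' but target has 'O' -> reject
  (2,2)=. (2,4)=O (3,1)=. -> step gives (2,0)='O' but target has '.' -> reject
  (2,2)=. (2,4)=O (3,1)=O -> step reproduces the target at every cell -> ACCEPT
  (2,2)=O (2,4)=. (3,1)=. -> step gives (1,2)='O' but target has '.' -> reject
  (2,2)=O (2,4)=. (3,1)=O -> step gives (1,2)='O' but target has '.' -> reject
  (2,2)=O (2,4)=O (3,1)=. -> step gives (1,2)='O' but target has '.' -> reject
  (2,2)=O (2,4)=O (3,1)=O -> step gives (1,2)='O' but target has '.' -> reject
Unique solution: (2,2)=dead, (2,4)=live, (3,1)=live.
Check: live-neighbor counts of every cell in the completed generation 0:
221000
222221
454221
223231
333121
101010
Applying B3/S23 to generation 0 with these counts gives:
......
OO....
...OO.
OOOOO.
OOO...
......
which matches the target exactly.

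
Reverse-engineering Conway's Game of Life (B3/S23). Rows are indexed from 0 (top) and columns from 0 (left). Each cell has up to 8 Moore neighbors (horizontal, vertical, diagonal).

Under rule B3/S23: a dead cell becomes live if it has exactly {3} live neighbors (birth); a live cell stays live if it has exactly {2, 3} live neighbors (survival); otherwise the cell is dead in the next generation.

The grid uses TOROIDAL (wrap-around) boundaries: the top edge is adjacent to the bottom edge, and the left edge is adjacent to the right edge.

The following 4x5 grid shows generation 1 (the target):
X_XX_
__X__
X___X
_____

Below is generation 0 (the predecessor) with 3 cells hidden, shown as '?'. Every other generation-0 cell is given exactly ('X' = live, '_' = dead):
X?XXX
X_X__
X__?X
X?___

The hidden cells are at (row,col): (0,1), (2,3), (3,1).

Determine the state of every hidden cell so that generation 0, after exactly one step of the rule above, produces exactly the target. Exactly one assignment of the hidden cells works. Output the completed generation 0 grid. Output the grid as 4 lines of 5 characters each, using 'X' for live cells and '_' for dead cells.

Hidden generation-0 cells (in order): (0,1), (2,3), (3,1).
A hidden cell only influences target cells in its own 3x3 neighborhood. Try each of the 2^3 = 8 assignments, step the completed generation 0 forward once under B3/S23, and compare with the target:
  (0,1)=_ (2,3)=_ (3,1)=_ -> step reproduces the target at every cell -> ACCEPT
  (0,1)=_ (2,3)=_ (3,1)=X -> step gives (0,0)='_' but target has 'X' -> reject
  (0,1)=_ (2,3)=X (3,1)=_ -> step gives (2,3)='X' but target has '_' -> reject
  (0,1)=_ (2,3)=X (3,1)=X -> step gives (0,0)='_' but target has 'X' -> reject
  (0,1)=X (2,3)=_ (3,1)=_ -> step gives (0,0)='_' but target has 'X' -> reject
  (0,1)=X (2,3)=_ (3,1)=X -> step gives (0,0)='_' but target has 'X' -> reject
  (0,1)=X (2,3)=X (3,1)=_ -> step gives (0,0)='_' but target has 'X' -> reject
  (0,1)=X (2,3)=X (3,1)=X -> step gives (0,0)='_' but target has 'X' -> reject
Unique solution: (0,1)=dead, (2,3)=dead, (3,1)=dead.
Check: live-neighbor counts of every cell in the completed generation 0:
35234
45256
34123
44246
Applying B3/S23 to generation 0 with these counts gives:
X_XX_
__X__
X___X
_____
which matches the target exactly.

Answer: X_XXX
X_X__
X___X
X____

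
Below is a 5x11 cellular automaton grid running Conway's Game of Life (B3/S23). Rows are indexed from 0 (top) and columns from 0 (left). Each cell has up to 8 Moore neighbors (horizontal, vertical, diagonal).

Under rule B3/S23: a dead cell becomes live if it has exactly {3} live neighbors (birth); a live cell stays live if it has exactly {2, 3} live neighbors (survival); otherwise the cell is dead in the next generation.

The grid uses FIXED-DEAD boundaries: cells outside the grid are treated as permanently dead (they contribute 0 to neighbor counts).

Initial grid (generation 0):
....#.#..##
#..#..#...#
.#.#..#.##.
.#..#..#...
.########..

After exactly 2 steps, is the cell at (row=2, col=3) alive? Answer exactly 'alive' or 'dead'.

Answer: dead

Derivation:
Simulating step by step:
Generation 0 (given above): 24 live cells
Generation 1: 28 live cells
.....#...##
..###.#.#.#
##.####.##.
##.......#.
.########..
Generation 2: 24 live cells
...###...##
.##...#.#.#
#.....#.#.#
.........#.
#########..

Cell (2,3) at generation 2: 0 -> dead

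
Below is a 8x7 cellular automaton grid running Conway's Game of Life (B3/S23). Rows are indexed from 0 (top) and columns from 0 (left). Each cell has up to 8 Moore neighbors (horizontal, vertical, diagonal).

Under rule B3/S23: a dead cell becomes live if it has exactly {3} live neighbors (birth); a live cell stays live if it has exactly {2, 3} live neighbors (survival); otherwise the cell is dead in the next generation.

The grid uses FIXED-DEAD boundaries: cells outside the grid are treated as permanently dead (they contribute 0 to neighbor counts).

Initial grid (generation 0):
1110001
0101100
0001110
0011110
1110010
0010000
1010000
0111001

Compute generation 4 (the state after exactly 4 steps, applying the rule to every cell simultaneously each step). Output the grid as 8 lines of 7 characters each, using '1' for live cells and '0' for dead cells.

Simulating step by step:
Generation 0 (given above): 25 live cells
Generation 1: 14 live cells
1111000
1100000
0000000
0000001
0000010
1011000
0000000
0111000
Generation 2: 4 live cells
1010000
1000000
0000000
0000000
0000000
0000000
0000000
0010000
Generation 3: 2 live cells
0100000
0100000
0000000
0000000
0000000
0000000
0000000
0000000
Generation 4: 0 live cells
(generation 4 grid is the final answer)

Answer: 0000000
0000000
0000000
0000000
0000000
0000000
0000000
0000000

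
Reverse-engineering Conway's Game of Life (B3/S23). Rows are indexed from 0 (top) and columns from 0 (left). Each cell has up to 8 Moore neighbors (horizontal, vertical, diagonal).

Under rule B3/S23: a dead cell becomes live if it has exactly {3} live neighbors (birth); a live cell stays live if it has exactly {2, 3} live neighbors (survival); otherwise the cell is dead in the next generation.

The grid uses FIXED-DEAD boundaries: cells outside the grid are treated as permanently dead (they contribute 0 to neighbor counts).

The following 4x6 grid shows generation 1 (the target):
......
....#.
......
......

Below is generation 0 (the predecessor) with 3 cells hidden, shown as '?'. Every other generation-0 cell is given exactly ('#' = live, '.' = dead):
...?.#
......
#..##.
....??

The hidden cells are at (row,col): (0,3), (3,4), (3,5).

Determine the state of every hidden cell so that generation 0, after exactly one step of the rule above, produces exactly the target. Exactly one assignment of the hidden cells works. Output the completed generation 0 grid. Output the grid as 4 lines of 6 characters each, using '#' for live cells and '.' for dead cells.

Hidden generation-0 cells (in order): (0,3), (3,4), (3,5).
A hidden cell only influences target cells in its own 3x3 neighborhood. Try each of the 2^3 = 8 assignments, step the completed generation 0 forward once under B3/S23, and compare with the target:
  (0,3)=. (3,4)=. (3,5)=. -> step reproduces the target at every cell -> ACCEPT
  (0,3)=. (3,4)=. (3,5)=# -> step gives (2,4)='#' but target has '.' -> reject
  (0,3)=. (3,4)=# (3,5)=. -> step gives (2,3)='#' but target has '.' -> reject
  (0,3)=. (3,4)=# (3,5)=# -> step gives (2,3)='#' but target has '.' -> reject
  (0,3)=# (3,4)=. (3,5)=. -> step gives (1,3)='#' but target has '.' -> reject
  (0,3)=# (3,4)=. (3,5)=# -> step gives (1,3)='#' but target has '.' -> reject
  (0,3)=# (3,4)=# (3,5)=. -> step gives (1,3)='#' but target has '.' -> reject
  (0,3)=# (3,4)=# (3,5)=# -> step gives (1,3)='#' but target has '.' -> reject
Unique solution: (0,3)=dead, (3,4)=dead, (3,5)=dead.
Check: live-neighbor counts of every cell in the completed generation 0:
000010
111232
011111
111221
Applying B3/S23 to generation 0 with these counts gives:
......
....#.
......
......
which matches the target exactly.

Answer: .....#
......
#..##.
......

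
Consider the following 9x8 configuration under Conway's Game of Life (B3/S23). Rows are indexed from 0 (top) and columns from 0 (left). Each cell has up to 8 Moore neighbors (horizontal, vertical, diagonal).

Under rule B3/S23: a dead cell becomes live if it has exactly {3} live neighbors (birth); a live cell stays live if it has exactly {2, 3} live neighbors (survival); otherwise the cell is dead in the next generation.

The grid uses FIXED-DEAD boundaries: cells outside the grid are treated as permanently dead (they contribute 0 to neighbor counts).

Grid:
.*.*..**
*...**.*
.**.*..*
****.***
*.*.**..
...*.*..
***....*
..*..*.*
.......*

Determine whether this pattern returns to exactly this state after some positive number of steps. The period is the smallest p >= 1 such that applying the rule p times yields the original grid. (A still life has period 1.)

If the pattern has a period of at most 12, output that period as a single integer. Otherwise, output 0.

Simulating and comparing each generation to the original:
Gen 0 (original, given above): 33 live cells
Gen 1: 23 live cells, differs from original
Gen 2: 17 live cells, differs from original
Gen 3: 15 live cells, differs from original
Gen 4: 17 live cells, differs from original
Gen 5: 15 live cells, differs from original
Gen 6: 13 live cells, differs from original
Gen 7: 11 live cells, differs from original
Gen 8: 8 live cells, differs from original
Gen 9: 8 live cells, differs from original
Gen 10: 6 live cells, differs from original
Gen 11: 5 live cells, differs from original
Gen 12: 5 live cells, differs from original
No period found within 12 steps.

Answer: 0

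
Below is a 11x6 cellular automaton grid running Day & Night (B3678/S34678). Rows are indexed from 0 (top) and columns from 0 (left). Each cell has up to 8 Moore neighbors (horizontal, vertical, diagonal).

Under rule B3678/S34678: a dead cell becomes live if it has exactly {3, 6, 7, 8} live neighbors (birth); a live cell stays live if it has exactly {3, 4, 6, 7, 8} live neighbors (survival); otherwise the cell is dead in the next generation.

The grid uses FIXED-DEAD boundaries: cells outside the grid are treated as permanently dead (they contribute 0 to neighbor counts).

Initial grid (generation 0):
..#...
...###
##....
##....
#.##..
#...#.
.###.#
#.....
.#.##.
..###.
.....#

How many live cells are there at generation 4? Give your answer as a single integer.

Simulating step by step:
Generation 0 (given above): 25 live cells
Generation 1: 22 live cells
...##.
.##...
###.#.
#.....
#.....
....#.
##..#.
......
...##.
..####
...##.
Generation 2: 25 live cells
..#...
###.#.
#.##..
#.....
......
##....
......
...##.
..####
..####
..####
Generation 3: 22 live cells
...#..
..#...
####..
.#....
##....
......
......
..####
..####
.#.##.
..#..#
Generation 4: 13 live cells
......
..#...
.##...
......
......
......
...##.
..#..#
.#.###
......
...##.
Population at generation 4: 13

Answer: 13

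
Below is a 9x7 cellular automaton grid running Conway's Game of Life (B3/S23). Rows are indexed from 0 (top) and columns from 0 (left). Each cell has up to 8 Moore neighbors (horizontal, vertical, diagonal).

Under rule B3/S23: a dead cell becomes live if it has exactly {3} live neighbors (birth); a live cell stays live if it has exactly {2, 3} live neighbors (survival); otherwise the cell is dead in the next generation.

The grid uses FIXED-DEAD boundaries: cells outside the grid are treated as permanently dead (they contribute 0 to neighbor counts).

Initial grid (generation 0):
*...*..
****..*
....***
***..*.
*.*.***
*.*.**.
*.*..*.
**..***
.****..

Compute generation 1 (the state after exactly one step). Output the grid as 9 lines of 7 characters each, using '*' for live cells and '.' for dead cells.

Answer: *.**...
****..*
....*.*
*.*....
*.*...*
*.*....
*.*....
*.....*
*****..

Derivation:
Simulating step by step:
Generation 0 (given above): 35 live cells
Generation 1: 26 live cells
(generation 1 grid is the final answer)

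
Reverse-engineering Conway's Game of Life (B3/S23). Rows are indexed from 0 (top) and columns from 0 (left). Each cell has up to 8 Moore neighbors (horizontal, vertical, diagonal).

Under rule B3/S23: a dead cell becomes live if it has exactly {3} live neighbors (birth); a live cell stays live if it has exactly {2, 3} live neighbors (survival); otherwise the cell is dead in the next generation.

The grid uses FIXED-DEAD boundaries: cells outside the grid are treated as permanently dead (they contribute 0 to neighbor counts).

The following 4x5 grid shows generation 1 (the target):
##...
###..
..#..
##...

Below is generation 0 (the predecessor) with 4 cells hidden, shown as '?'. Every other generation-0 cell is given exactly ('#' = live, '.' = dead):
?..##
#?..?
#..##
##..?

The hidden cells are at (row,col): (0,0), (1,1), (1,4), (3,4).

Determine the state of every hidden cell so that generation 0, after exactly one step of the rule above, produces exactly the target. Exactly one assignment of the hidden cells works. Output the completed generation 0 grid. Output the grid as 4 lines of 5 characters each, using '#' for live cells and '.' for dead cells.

Answer: #..##
##...
#..##
##...

Derivation:
Hidden generation-0 cells (in order): (0,0), (1,1), (1,4), (3,4).
A hidden cell only influences target cells in its own 3x3 neighborhood. Try each of the 2^4 = 16 assignments, step the completed generation 0 forward once under B3/S23, and compare with the target:
  (0,0)=. (1,1)=. (1,4)=. (3,4)=. -> step gives (0,0)='.' but target has '#' -> reject
  (0,0)=. (1,1)=. (1,4)=. (3,4)=# -> step gives (0,0)='.' but target has '#' -> reject
  (0,0)=. (1,1)=. (1,4)=# (3,4)=. -> step gives (0,0)='.' but target has '#' -> reject
  (0,0)=. (1,1)=. (1,4)=# (3,4)=# -> step gives (0,0)='.' but target has '#' -> reject
  (0,0)=. (1,1)=# (1,4)=. (3,4)=. -> step gives (0,0)='.' but target has '#' -> reject
  (0,0)=. (1,1)=# (1,4)=. (3,4)=# -> step gives (0,0)='.' but target has '#' -> reject
  (0,0)=. (1,1)=# (1,4)=# (3,4)=. -> step gives (0,0)='.' but target has '#' -> reject
  (0,0)=. (1,1)=# (1,4)=# (3,4)=# -> step gives (0,0)='.' but target has '#' -> reject
  (0,0)=# (1,1)=. (1,4)=. (3,4)=. -> step gives (0,0)='.' but target has '#' -> reject
  (0,0)=# (1,1)=. (1,4)=. (3,4)=# -> step gives (0,0)='.' but target has '#' -> reject
  (0,0)=# (1,1)=. (1,4)=# (3,4)=. -> step gives (0,0)='.' but target has '#' -> reject
  (0,0)=# (1,1)=. (1,4)=# (3,4)=# -> step gives (0,0)='.' but target has '#' -> reject
  (0,0)=# (1,1)=# (1,4)=. (3,4)=. -> step reproduces the target at every cell -> ACCEPT
  (0,0)=# (1,1)=# (1,4)=. (3,4)=# -> step gives (2,3)='#' but target has '.' -> reject
  (0,0)=# (1,1)=# (1,4)=# (3,4)=. -> step gives (0,3)='#' but target has '.' -> reject
  (0,0)=# (1,1)=# (1,4)=# (3,4)=# -> step gives (0,3)='#' but target has '.' -> reject
Unique solution: (0,0)=live, (1,1)=live, (1,4)=dead, (3,4)=dead.
Check: live-neighbor counts of every cell in the completed generation 0:
23211
33344
45311
22222
Applying B3/S23 to generation 0 with these counts gives:
##...
###..
..#..
##...
which matches the target exactly.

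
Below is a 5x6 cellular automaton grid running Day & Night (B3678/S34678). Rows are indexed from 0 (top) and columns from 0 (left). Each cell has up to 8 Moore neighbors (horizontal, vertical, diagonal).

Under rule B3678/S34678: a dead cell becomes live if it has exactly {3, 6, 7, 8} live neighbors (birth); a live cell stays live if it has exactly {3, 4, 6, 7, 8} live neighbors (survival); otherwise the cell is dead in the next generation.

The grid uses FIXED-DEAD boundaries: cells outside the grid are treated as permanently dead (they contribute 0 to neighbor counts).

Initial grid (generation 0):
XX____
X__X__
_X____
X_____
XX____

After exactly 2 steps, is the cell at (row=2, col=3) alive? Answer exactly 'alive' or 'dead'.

Answer: dead

Derivation:
Simulating step by step:
Generation 0 (given above): 8 live cells
Generation 1: 4 live cells
______
X_X___
X_____
X_____
______
Generation 2: 1 live cells
______
_X____
______
______
______

Cell (2,3) at generation 2: 0 -> dead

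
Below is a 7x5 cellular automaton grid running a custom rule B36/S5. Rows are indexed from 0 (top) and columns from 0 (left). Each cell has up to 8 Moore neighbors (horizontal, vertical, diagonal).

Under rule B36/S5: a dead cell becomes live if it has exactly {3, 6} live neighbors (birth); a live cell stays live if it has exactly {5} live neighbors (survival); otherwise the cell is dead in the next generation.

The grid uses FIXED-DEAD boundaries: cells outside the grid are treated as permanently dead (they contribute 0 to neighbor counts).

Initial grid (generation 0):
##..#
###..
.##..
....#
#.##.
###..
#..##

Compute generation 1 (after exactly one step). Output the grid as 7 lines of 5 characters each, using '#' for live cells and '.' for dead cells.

Simulating step by step:
Generation 0 (given above): 18 live cells
Generation 1: 7 live cells
(generation 1 grid is the final answer)

Answer: ..#..
...#.
#..#.
.....
.....
.#..#
..#..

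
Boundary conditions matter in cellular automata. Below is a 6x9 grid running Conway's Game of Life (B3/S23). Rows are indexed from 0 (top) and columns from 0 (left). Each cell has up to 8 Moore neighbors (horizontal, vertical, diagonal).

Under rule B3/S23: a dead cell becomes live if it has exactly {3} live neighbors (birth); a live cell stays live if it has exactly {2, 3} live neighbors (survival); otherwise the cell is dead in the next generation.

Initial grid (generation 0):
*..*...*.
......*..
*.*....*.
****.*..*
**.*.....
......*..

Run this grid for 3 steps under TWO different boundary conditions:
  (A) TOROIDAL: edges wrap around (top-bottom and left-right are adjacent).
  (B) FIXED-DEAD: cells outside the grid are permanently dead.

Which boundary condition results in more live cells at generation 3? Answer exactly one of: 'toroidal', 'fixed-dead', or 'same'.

Answer: toroidal

Derivation:
Under TOROIDAL boundary, generation 3:
.........
*........
.*.*....*
.*.......
.*.**....
...*...**
Population = 11

Under FIXED-DEAD boundary, generation 3:
.........
.*..*..*.
*..**..*.
.*.......
....*....
.........
Population = 9

Comparison: toroidal=11, fixed-dead=9 -> toroidal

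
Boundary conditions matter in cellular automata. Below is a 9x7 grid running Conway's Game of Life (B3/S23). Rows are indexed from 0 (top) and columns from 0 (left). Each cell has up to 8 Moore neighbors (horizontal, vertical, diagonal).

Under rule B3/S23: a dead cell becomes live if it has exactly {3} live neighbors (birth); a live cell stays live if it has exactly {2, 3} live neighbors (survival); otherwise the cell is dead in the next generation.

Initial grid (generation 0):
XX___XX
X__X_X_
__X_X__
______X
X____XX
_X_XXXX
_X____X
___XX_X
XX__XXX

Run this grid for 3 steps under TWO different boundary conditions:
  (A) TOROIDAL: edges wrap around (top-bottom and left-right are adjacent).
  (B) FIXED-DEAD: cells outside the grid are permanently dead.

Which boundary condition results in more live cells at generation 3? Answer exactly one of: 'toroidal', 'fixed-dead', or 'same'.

Answer: toroidal

Derivation:
Under TOROIDAL boundary, generation 3:
___XXX_
_X__X__
___XXXX
___X__X
XX____X
XX____X
XX__XXX
XX_XX_X
___XXX_
Population = 30

Under FIXED-DEAD boundary, generation 3:
X_XX___
X___X__
_XXXX__
__XXX__
_______
_______
_XXX_X_
_XX_X__
_XXX_X_
Population = 23

Comparison: toroidal=30, fixed-dead=23 -> toroidal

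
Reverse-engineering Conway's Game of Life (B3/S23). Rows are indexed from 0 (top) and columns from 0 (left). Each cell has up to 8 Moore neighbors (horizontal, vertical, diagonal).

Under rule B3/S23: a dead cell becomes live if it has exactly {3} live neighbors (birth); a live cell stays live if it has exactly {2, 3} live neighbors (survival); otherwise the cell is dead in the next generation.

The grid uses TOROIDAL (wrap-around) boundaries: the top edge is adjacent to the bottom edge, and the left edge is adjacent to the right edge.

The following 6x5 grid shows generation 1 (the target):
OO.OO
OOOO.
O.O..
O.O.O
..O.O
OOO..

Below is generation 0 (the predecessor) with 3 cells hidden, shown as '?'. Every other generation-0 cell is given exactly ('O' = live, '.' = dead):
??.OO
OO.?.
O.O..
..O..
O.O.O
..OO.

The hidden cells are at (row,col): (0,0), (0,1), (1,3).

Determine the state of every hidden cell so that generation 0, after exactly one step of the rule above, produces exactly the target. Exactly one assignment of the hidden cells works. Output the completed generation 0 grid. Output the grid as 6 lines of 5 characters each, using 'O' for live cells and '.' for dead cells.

Hidden generation-0 cells (in order): (0,0), (0,1), (1,3).
A hidden cell only influences target cells in its own 3x3 neighborhood. Try each of the 2^3 = 8 assignments, step the completed generation 0 forward once under B3/S23, and compare with the target:
  (0,0)=. (0,1)=. (1,3)=. -> step reproduces the target at every cell -> ACCEPT
  (0,0)=. (0,1)=. (1,3)=O -> step gives (0,3)='.' but target has 'O' -> reject
  (0,0)=. (0,1)=O (1,3)=. -> step gives (0,0)='.' but target has 'O' -> reject
  (0,0)=. (0,1)=O (1,3)=O -> step gives (0,0)='.' but target has 'O' -> reject
  (0,0)=O (0,1)=. (1,3)=. -> step gives (0,1)='.' but target has 'O' -> reject
  (0,0)=O (0,1)=. (1,3)=O -> step gives (0,1)='.' but target has 'O' -> reject
  (0,0)=O (0,1)=O (1,3)=. -> step gives (0,0)='.' but target has 'O' -> reject
  (0,0)=O (0,1)=O (1,3)=O -> step gives (0,0)='.' but target has 'O' -> reject
Unique solution: (0,0)=dead, (0,1)=dead, (1,3)=dead.
Check: live-neighbor counts of every cell in the completed generation 0:
33433
33334
25222
35243
14352
33355
Applying B3/S23 to generation 0 with these counts gives:
OO.OO
OOOO.
O.O..
O.O.O
..O.O
OOO..
which matches the target exactly.

Answer: ...OO
OO...
O.O..
..O..
O.O.O
..OO.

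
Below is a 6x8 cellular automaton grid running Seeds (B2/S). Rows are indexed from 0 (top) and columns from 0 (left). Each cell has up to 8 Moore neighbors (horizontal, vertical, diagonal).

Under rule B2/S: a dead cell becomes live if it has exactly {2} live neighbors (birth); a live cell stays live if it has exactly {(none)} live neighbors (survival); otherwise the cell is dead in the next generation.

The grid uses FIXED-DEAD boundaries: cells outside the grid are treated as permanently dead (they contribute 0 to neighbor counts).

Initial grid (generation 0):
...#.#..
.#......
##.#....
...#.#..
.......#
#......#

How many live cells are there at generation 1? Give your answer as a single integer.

Simulating step by step:
Generation 0 (given above): 11 live cells
Generation 1: 8 live cells
..#.#...
...#....
........
##....#.
....#...
......#.
Population at generation 1: 8

Answer: 8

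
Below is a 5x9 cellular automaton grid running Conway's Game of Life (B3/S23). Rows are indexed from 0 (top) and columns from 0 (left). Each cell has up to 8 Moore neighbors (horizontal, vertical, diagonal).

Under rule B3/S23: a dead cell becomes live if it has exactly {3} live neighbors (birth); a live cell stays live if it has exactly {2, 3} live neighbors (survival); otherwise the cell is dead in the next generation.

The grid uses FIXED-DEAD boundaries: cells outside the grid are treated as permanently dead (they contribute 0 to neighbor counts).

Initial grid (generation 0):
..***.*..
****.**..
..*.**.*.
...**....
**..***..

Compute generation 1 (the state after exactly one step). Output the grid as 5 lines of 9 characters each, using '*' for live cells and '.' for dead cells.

Simulating step by step:
Generation 0 (given above): 21 live cells
Generation 1: 8 live cells
(generation 1 grid is the final answer)

Answer: ....*.*..
.......*.
.........
.**......
...***...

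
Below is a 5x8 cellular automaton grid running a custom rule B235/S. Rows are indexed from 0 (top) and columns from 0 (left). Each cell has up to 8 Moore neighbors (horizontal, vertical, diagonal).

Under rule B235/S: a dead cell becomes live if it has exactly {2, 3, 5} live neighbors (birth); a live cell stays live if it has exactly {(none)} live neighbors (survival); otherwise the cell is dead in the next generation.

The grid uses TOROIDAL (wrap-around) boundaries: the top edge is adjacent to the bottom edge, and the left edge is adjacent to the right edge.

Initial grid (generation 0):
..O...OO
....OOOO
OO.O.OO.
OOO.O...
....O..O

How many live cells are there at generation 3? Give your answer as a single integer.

Simulating step by step:
Generation 0 (given above): 18 live cells
Generation 1: 13 live cells
O..OOO..
.OOO....
....O..O
......O.
..O..OO.
Generation 2: 20 live cells
..O...OO
O...OOOO
OOOO.OO.
...OO..O
.O.O...O
Generation 3: 9 live cells
OO.OO...
.O......
........
O....O..
....OO..
Population at generation 3: 9

Answer: 9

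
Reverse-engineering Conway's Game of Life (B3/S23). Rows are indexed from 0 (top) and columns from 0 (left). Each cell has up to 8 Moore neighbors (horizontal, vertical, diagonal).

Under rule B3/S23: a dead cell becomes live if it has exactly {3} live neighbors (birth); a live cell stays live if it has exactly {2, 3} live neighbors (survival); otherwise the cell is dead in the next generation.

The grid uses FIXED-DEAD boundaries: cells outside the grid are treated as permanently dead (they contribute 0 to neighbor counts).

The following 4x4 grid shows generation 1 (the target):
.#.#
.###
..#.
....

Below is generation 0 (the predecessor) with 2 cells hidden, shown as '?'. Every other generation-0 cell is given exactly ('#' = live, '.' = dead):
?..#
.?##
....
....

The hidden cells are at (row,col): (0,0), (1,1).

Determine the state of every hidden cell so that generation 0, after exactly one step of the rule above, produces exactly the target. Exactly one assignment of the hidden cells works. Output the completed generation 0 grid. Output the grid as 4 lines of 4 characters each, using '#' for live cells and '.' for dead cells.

Hidden generation-0 cells (in order): (0,0), (1,1).
A hidden cell only influences target cells in its own 3x3 neighborhood. Try each of the 2^2 = 4 assignments, step the completed generation 0 forward once under B3/S23, and compare with the target:
  (0,0)=. (1,1)=. -> step gives (0,1)='.' but target has '#' -> reject
  (0,0)=. (1,1)=# -> step gives (0,1)='.' but target has '#' -> reject
  (0,0)=# (1,1)=. -> step gives (0,1)='.' but target has '#' -> reject
  (0,0)=# (1,1)=# -> step reproduces the target at every cell -> ACCEPT
Unique solution: (0,0)=live, (1,1)=live.
Check: live-neighbor counts of every cell in the completed generation 0:
1342
2232
1232
0000
Applying B3/S23 to generation 0 with these counts gives:
.#.#
.###
..#.
....
which matches the target exactly.

Answer: #..#
.###
....
....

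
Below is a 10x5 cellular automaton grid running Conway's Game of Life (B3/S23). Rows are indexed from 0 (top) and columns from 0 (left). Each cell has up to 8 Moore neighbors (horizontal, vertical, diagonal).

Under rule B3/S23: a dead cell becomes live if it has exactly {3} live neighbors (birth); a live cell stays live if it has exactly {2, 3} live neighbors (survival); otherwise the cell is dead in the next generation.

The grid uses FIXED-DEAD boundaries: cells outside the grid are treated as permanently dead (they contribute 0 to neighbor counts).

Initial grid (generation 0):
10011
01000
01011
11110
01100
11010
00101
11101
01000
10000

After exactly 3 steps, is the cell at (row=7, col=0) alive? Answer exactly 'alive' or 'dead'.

Answer: alive

Derivation:
Simulating step by step:
Generation 0 (given above): 24 live cells
Generation 1: 12 live cells
00000
11000
00011
10001
00000
10010
00001
10100
00100
00000
Generation 2: 11 live cells
00000
00000
11011
00011
00000
00000
01010
01010
01000
00000
Generation 3: 9 live cells
00000
00000
00111
00111
00000
00000
00000
11000
00100
00000

Cell (7,0) at generation 3: 1 -> alive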